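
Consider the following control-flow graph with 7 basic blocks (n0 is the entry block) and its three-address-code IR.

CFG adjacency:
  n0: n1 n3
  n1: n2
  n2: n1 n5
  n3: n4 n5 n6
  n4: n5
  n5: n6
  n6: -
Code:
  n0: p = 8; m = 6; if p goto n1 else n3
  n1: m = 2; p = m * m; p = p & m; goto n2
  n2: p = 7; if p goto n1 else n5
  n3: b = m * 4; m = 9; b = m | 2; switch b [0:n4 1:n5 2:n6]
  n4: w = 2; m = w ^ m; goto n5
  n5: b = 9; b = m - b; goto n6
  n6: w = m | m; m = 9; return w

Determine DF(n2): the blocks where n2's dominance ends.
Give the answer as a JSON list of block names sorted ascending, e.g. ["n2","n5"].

idom tree: n1←n0 n2←n1 n3←n0 n4←n3 n5←n0 n6←n0
Join-block Dom:
  n1: preds {n0,n2}: {n0} ∩ {n0,n1,n2} = {n0}; idom=n0
  n5: preds {n2,n3,n4}: {n0,n1,n2} ∩ {n0,n3} ∩ {n0,n3,n4} = {n0}; idom=n0
  n6: preds {n3,n5}: {n0,n3} ∩ {n0,n5} = {n0}; idom=n0

DF derivation:
  n1←n0: walk · to n0
  n1←n2: walk n2→n1 to n0
  n5←n2: walk n2→n1 to n0
  n5←n3: walk n3 to n0
  n5←n4: walk n4→n3 to n0
  n6←n3: walk n3 to n0
  n6←n5: walk n5 to n0
  n0: DF=∅
  n1: DF={n1,n5}
  n2: DF={n1,n5}
  n3: DF={n5,n6}
  n4: DF={n5}
  n5: DF={n6}
  n6: DF=∅

DF(n2) = ["n1", "n5"]

Answer: ["n1", "n5"]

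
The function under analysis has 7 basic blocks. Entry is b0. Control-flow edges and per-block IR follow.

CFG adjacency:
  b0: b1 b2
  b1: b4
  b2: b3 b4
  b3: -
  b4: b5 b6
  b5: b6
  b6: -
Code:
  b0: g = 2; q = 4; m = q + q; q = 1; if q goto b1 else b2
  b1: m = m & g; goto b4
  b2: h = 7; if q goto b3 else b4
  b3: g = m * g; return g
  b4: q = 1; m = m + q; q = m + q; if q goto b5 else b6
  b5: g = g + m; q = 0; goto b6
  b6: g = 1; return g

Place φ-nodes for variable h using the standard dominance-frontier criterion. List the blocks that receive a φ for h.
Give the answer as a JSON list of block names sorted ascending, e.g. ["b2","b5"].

idom tree: b1←b0 b2←b0 b3←b2 b4←b0 b5←b4 b6←b4
Join-block Dom:
  b4: preds {b1,b2}: {b0,b1} ∩ {b0,b2} = {b0}; idom=b0
  b6: preds {b4,b5}: {b0,b4} ∩ {b0,b4,b5} = {b0,b4}; idom=b4

DF walk-up:
  b4←b1: walk b1 to b0
  b4←b2: walk b2 to b0
  b6←b4: walk · to b4
  b6←b5: walk b5 to b4
  b0: DF=∅
  b1: DF={b4}
  b2: DF={b4}
  b3: DF=∅
  b4: DF=∅
  b5: DF={b6}
  b6: DF=∅

φ for h: defs {b2}
  DF⁺ = {b4}

Answer: ["b4"]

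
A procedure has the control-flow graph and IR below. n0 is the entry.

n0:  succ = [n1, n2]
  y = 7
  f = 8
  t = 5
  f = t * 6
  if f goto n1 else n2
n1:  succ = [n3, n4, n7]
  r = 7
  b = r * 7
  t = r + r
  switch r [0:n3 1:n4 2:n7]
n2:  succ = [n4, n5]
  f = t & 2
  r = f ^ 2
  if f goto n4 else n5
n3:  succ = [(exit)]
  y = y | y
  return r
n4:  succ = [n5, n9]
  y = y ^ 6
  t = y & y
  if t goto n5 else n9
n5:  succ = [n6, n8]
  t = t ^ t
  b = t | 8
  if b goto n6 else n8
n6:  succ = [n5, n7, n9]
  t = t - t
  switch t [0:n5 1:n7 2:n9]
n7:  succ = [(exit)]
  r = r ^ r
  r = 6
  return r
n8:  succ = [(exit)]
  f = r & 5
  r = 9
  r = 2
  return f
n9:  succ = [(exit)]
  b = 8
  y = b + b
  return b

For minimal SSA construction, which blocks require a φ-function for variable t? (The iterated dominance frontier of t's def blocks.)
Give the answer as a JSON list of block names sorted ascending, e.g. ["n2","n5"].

Answer: ["n4", "n5", "n7", "n9"]

Working:
idom tree: n1←n0 n2←n0 n3←n1 n4←n0 n5←n0 n6←n5 n7←n0 n8←n5 n9←n0
Join-block Dom:
  n4: preds {n1,n2}: {n0,n1} ∩ {n0,n2} = {n0}; idom=n0
  n5: preds {n2,n4,n6}: {n0,n2} ∩ {n0,n4} ∩ {n0,n5,n6} = {n0}; idom=n0
  n7: preds {n1,n6}: {n0,n1} ∩ {n0,n5,n6} = {n0}; idom=n0
  n9: preds {n4,n6}: {n0,n4} ∩ {n0,n5,n6} = {n0}; idom=n0

DF derivation:
  n4←n1: walk n1 to n0
  n4←n2: walk n2 to n0
  n5←n2: walk n2 to n0
  n5←n4: walk n4 to n0
  n5←n6: walk n6→n5 to n0
  n7←n1: walk n1 to n0
  n7←n6: walk n6→n5 to n0
  n9←n4: walk n4 to n0
  n9←n6: walk n6→n5 to n0
  n0 → ∅
  n1 → {n4,n7}
  n2 → {n4,n5}
  n3 → ∅
  n4 → {n5,n9}
  n5 → {n5,n7,n9}
  n6 → {n5,n7,n9}
  n7 → ∅
  n8 → ∅
  n9 → ∅

φ for t: defs {n0,n1,n4,n5,n6}
  DF⁺ = {n4,n5,n7,n9}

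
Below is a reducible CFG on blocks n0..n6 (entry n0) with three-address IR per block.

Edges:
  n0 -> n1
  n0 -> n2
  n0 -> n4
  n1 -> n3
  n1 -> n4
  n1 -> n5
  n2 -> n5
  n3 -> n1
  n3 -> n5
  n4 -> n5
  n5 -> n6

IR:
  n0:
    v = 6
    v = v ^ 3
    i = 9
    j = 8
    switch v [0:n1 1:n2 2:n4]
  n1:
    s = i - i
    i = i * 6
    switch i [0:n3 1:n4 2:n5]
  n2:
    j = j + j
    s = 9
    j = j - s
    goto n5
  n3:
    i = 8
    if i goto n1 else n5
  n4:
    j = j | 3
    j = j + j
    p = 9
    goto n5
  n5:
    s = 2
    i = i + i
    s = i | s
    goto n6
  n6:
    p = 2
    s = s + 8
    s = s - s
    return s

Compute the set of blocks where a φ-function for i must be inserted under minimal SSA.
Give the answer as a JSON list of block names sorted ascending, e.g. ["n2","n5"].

idom tree: n1←n0 n2←n0 n3←n1 n4←n0 n5←n0 n6←n5
Dom∩ at merges:
  n1: preds {n0,n3}: {n0} ∩ {n0,n1,n3} = {n0}; idom=n0
  n4: preds {n0,n1}: {n0} ∩ {n0,n1} = {n0}; idom=n0
  n5: preds {n1,n2,n3,n4}: {n0,n1} ∩ {n0,n2} ∩ {n0,n1,n3} ∩ {n0,n4} = {n0}; idom=n0

Frontier:
  join n1 pred n0: · stop@n0
  join n1 pred n3: n3→n1 stop@n0
  join n4 pred n0: · stop@n0
  join n4 pred n1: n1 stop@n0
  join n5 pred n1: n1 stop@n0
  join n5 pred n2: n2 stop@n0
  join n5 pred n3: n3→n1 stop@n0
  join n5 pred n4: n4 stop@n0
  DF(n0)=∅
  DF(n1)={n1,n4,n5}
  DF(n2)={n5}
  DF(n3)={n1,n5}
  DF(n4)={n5}
  DF(n5)=∅
  DF(n6)=∅

φ for i: defs {n0,n1,n3,n5}
  DF⁺ = {n1,n4,n5}

Answer: ["n1", "n4", "n5"]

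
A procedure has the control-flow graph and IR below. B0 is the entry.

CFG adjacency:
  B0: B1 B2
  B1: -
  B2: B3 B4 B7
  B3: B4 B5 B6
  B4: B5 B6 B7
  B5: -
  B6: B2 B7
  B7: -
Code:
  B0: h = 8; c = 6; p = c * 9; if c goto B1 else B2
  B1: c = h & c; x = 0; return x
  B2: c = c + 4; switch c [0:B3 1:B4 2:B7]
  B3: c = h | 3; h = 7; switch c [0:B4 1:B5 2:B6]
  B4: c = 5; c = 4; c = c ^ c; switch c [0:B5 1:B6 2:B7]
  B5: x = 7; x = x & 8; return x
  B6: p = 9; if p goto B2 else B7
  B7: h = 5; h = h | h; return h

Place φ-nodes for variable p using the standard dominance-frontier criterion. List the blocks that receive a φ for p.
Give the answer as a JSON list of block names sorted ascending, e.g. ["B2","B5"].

Answer: ["B2", "B7"]

Working:
idom tree: B1←B0 B2←B0 B3←B2 B4←B2 B5←B2 B6←B2 B7←B2
Dom at joins:
  B2: preds {B0,B6}: {B0} ∩ {B0,B2,B6} = {B0}; idom=B0
  B4: preds {B2,B3}: {B0,B2} ∩ {B0,B2,B3} = {B0,B2}; idom=B2
  B5: preds {B3,B4}: {B0,B2,B3} ∩ {B0,B2,B4} = {B0,B2}; idom=B2
  B6: preds {B3,B4}: {B0,B2,B3} ∩ {B0,B2,B4} = {B0,B2}; idom=B2
  B7: preds {B2,B4,B6}: {B0,B2} ∩ {B0,B2,B4} ∩ {B0,B2,B6} = {B0,B2}; idom=B2

Frontier:
  join B2 pred B0: · stop@B0
  join B2 pred B6: B6→B2 stop@B0
  join B4 pred B2: · stop@B2
  join B4 pred B3: B3 stop@B2
  join B5 pred B3: B3 stop@B2
  join B5 pred B4: B4 stop@B2
  join B6 pred B3: B3 stop@B2
  join B6 pred B4: B4 stop@B2
  join B7 pred B2: · stop@B2
  join B7 pred B4: B4 stop@B2
  join B7 pred B6: B6 stop@B2
  DF(B0)=∅
  DF(B1)=∅
  DF(B2)={B2}
  DF(B3)={B4,B5,B6}
  DF(B4)={B5,B6,B7}
  DF(B5)=∅
  DF(B6)={B2,B7}
  DF(B7)=∅

φ for p: defs {B0,B6}
  DF⁺ = {B2,B7}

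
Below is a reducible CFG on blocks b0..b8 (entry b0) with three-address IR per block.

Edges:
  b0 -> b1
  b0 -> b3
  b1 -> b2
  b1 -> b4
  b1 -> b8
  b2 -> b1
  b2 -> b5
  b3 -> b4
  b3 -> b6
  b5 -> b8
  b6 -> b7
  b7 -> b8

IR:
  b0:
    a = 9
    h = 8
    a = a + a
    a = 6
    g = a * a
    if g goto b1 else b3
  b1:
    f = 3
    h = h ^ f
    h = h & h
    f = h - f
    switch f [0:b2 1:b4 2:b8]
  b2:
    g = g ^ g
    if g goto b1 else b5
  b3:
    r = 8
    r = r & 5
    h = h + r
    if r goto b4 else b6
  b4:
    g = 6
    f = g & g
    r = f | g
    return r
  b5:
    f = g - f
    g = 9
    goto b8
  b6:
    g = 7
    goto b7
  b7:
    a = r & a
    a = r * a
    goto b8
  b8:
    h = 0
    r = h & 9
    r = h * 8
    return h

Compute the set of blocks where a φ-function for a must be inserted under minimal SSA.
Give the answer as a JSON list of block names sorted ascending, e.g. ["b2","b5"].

idom tree: b1←b0 b2←b1 b3←b0 b4←b0 b5←b2 b6←b3 b7←b6 b8←b0
Dom∩ at merges:
  b1: preds {b0,b2}: {b0} ∩ {b0,b1,b2} = {b0}; idom=b0
  b4: preds {b1,b3}: {b0,b1} ∩ {b0,b3} = {b0}; idom=b0
  b8: preds {b1,b5,b7}: {b0,b1} ∩ {b0,b1,b2,b5} ∩ {b0,b3,b6,b7} = {b0}; idom=b0

DF derivation:
  join b1 pred b0: · stop@b0
  join b1 pred b2: b2→b1 stop@b0
  join b4 pred b1: b1 stop@b0
  join b4 pred b3: b3 stop@b0
  join b8 pred b1: b1 stop@b0
  join b8 pred b5: b5→b2→b1 stop@b0
  join b8 pred b7: b7→b6→b3 stop@b0
  DF(b0)=∅
  DF(b1)={b1,b4,b8}
  DF(b2)={b1,b8}
  DF(b3)={b4,b8}
  DF(b4)=∅
  DF(b5)={b8}
  DF(b6)={b8}
  DF(b7)={b8}
  DF(b8)=∅

φ for a: defs {b0,b7}
  DF⁺ = {b8}

Answer: ["b8"]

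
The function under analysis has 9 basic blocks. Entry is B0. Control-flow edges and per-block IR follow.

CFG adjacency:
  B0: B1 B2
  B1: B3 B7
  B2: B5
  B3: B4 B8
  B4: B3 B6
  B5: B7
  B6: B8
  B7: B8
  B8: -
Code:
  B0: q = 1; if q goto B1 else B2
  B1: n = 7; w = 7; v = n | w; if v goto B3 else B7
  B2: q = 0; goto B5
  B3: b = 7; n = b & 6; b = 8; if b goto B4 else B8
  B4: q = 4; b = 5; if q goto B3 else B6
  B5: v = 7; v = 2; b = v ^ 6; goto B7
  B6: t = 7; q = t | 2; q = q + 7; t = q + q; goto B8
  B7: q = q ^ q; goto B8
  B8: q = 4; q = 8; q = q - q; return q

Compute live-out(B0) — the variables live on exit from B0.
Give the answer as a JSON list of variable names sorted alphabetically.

Answer: ["q"]

Working:
def/use:
  B0: {q} / ∅
  B1: {n,v,w} / ∅
  B2: {q} / ∅
  B3: {b,n} / ∅
  B4: {b,q} / ∅
  B5: {b,v} / ∅
  B6: {q,t} / ∅
  B7: {q} / {q}
  B8: {q} / ∅

Live sets:
  B0 li=∅ lo={q}
  B1 li={q} lo={q}
  B2 li=∅ lo={q}
  B3 li=∅ lo=∅
  B4 li=∅ lo=∅
  B5 li={q} lo={q}
  B6 li=∅ lo=∅
  B7 li={q} lo=∅
  B8 li=∅ lo=∅

live-out(B0) = ["q"]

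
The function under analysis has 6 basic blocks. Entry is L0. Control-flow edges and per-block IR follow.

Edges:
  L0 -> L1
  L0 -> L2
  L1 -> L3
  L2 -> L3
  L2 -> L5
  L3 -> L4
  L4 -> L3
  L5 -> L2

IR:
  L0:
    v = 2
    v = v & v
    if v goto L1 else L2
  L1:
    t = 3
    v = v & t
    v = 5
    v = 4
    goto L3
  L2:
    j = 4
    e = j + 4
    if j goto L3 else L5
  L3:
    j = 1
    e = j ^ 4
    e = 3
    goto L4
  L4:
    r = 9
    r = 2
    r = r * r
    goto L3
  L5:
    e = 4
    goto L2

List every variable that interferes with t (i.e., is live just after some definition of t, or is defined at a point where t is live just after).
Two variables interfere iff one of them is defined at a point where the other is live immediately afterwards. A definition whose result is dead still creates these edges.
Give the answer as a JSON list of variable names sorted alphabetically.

Answer: ["v"]

Analysis:
Block summaries:
  L0: {v} / ∅
  L1: {t,v} / {v}
  L2: {e,j} / ∅
  L3: {e,j} / ∅
  L4: {r} / ∅
  L5: {e} / ∅

Backward fixpoint:
  live L0: ∅→{v}
  live L1: {v}→∅
  live L2: ∅→∅
  live L3: ∅→∅
  live L4: ∅→∅
  live L5: ∅→∅

Interference:
  e↔{j}
  j↔{e}
  r↔∅
  t↔{v}
  v↔{t}

N(t) = ["v"]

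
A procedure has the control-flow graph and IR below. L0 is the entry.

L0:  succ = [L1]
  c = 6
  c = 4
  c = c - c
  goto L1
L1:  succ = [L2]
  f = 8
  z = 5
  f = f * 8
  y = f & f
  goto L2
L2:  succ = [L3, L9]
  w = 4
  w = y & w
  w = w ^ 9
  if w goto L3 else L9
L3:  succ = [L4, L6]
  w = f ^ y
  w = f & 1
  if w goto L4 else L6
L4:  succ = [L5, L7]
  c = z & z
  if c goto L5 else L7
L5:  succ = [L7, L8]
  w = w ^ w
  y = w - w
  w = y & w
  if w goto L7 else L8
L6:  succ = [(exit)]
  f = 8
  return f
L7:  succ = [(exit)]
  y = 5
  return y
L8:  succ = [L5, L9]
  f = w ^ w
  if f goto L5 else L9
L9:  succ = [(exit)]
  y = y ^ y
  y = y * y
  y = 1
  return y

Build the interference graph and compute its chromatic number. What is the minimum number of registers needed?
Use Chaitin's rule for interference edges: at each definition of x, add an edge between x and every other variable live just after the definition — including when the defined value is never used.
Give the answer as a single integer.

Answer: 4

Analysis:
Block summaries:
  L0 def {c} use ∅
  L1 def {f,y,z} use ∅
  L2 def {w} use {y}
  L3 def {w} use {f,y}
  L4 def {c} use {z}
  L5 def {w,y} use {w}
  L6 def {f} use ∅
  L7 def {y} use ∅
  L8 def {f} use {w}
  L9 def {y} use {y}

Backward fixpoint:
  L0: in=∅ out=∅
  L1: in=∅ out={f,y,z}
  L2: in={f,y,z} out={f,y,z}
  L3: in={f,y,z} out={w,z}
  L4: in={w,z} out={w}
  L5: in={w} out={w,y}
  L6: in=∅ out=∅
  L7: in=∅ out=∅
  L8: in={w,y} out={w,y}
  L9: in={y} out=∅

Interference:
  c — {w}
  f — {w,y,z}
  w — {c,f,y,z}
  y — {f,w,z}
  z — {f,w,y}

Chromatic number:
  clique {f,w,y,z} ⇒ need ≥ 4
  assign c→r1 f→r1 w→r0 y→r2 z→r3 — no edge inside a register ⇒ χ ≤ 4
  χ = 4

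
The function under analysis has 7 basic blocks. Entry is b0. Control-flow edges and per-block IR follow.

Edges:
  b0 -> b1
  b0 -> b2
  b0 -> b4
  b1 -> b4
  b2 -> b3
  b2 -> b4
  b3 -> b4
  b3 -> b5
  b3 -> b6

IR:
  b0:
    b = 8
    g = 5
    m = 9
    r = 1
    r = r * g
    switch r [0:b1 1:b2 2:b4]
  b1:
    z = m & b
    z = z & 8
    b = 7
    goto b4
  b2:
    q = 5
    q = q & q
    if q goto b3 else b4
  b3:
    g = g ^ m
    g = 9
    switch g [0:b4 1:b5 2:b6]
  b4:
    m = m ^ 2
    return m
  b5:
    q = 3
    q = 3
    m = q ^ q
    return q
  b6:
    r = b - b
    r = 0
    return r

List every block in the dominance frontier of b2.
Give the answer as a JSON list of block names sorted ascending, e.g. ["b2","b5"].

idom tree: b1←b0 b2←b0 b3←b2 b4←b0 b5←b3 b6←b3
Dom at joins:
  b4: preds {b0,b1,b2,b3}: {b0} ∩ {b0,b1} ∩ {b0,b2} ∩ {b0,b2,b3} = {b0}; idom=b0

DF walk-up:
  join b4 pred b0: · stop@b0
  join b4 pred b1: b1 stop@b0
  join b4 pred b2: b2 stop@b0
  join b4 pred b3: b3→b2 stop@b0
  b0: DF=∅
  b1: DF={b4}
  b2: DF={b4}
  b3: DF={b4}
  b4: DF=∅
  b5: DF=∅
  b6: DF=∅

DF(b2) = ["b4"]

Answer: ["b4"]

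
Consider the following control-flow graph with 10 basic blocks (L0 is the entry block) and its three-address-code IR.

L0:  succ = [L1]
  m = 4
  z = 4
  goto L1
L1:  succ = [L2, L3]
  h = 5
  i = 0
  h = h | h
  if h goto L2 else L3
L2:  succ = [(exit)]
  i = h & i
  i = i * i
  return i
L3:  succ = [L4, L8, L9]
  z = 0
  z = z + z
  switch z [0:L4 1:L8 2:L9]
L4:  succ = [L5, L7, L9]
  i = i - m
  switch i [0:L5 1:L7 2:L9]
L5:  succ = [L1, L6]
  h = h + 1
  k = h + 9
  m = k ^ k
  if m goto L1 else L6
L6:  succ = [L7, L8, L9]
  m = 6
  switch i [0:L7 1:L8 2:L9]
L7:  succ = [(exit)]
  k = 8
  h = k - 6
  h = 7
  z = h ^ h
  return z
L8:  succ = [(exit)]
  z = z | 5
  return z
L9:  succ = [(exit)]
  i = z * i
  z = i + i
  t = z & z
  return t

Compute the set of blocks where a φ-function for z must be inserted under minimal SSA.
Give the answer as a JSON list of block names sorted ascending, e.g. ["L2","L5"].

idom tree: L1←L0 L2←L1 L3←L1 L4←L3 L5←L4 L6←L5 L7←L4 L8←L3 L9←L3
Join-block Dom:
  L1: preds {L0,L5}: {L0} ∩ {L0,L1,L3,L4,L5} = {L0}; idom=L0
  L7: preds {L4,L6}: {L0,L1,L3,L4} ∩ {L0,L1,L3,L4,L5,L6} = {L0,L1,L3,L4}; idom=L4
  L8: preds {L3,L6}: {L0,L1,L3} ∩ {L0,L1,L3,L4,L5,L6} = {L0,L1,L3}; idom=L3
  L9: preds {L3,L4,L6}: {L0,L1,L3} ∩ {L0,L1,L3,L4} ∩ {L0,L1,L3,L4,L5,L6} = {L0,L1,L3}; idom=L3

DF walk-up:
  L1←L0: walk · to L0
  L1←L5: walk L5→L4→L3→L1 to L0
  L7←L4: walk · to L4
  L7←L6: walk L6→L5 to L4
  L8←L3: walk · to L3
  L8←L6: walk L6→L5→L4 to L3
  L9←L3: walk · to L3
  L9←L4: walk L4 to L3
  L9←L6: walk L6→L5→L4 to L3
  L0: DF=∅
  L1: DF={L1}
  L2: DF=∅
  L3: DF={L1}
  L4: DF={L1,L8,L9}
  L5: DF={L1,L7,L8,L9}
  L6: DF={L7,L8,L9}
  L7: DF=∅
  L8: DF=∅
  L9: DF=∅

φ for z: defs {L0,L3,L7,L8,L9}
  DF⁺ = {L1}

Answer: ["L1"]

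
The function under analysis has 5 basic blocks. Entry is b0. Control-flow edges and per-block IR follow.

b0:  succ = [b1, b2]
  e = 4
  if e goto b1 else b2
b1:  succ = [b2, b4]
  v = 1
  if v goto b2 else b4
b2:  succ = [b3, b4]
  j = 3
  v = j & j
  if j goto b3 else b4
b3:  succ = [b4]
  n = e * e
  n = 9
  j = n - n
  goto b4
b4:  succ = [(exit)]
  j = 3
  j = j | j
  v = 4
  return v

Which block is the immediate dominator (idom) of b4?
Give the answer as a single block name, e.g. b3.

Answer: b0

Working:
idom tree: b1←b0 b2←b0 b3←b2 b4←b0
Dom∩ at merges:
  b2: preds {b0,b1}: {b0} ∩ {b0,b1} = {b0}; idom=b0
  b4: preds {b1,b2,b3}: {b0,b1} ∩ {b0,b2} ∩ {b0,b2,b3} = {b0}; idom=b0

idom(b4) = b0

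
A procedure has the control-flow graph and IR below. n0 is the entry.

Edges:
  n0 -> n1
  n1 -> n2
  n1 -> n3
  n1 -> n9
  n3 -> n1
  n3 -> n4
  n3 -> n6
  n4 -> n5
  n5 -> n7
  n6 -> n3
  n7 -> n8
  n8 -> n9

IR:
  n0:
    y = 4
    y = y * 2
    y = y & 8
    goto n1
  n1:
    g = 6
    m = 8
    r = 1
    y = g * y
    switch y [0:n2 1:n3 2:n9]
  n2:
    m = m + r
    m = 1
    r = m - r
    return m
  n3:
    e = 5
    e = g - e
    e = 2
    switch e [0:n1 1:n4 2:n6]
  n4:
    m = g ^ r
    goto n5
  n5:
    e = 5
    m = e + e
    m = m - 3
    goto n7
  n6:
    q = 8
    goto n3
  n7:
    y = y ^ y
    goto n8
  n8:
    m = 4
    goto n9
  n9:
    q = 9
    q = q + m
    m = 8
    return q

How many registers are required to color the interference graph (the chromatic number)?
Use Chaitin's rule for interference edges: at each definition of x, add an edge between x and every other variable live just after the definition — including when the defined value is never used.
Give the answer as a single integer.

Per-block:
  n0: {y} / ∅
  n1: {g,m,r,y} / {y}
  n2: {m,r} / {m,r}
  n3: {e} / {g}
  n4: {m} / {g,r}
  n5: {e,m} / ∅
  n6: {q} / ∅
  n7: {y} / {y}
  n8: {m} / ∅
  n9: {m,q} / {m}

Backward fixpoint:
  n0: in=∅ out={y}
  n1: in={y} out={g,m,r,y}
  n2: in={m,r} out=∅
  n3: in={g,r,y} out={g,r,y}
  n4: in={g,r,y} out={y}
  n5: in={y} out={y}
  n6: in={g,r,y} out={g,r,y}
  n7: in={y} out=∅
  n8: in=∅ out={m}
  n9: in={m} out=∅

Interfere edges:
  e↔{g,r,y}
  g↔{e,m,q,r,y}
  m↔{g,q,r,y}
  q↔{g,m,r,y}
  r↔{e,g,m,q,y}
  y↔{e,g,m,q,r}

Colouring:
  lower bound: {g,m,q,r,y} mutually conflict ⇒ χ ≥ 5
  assign e→R3 g→R0 m→R3 q→R4 r→R1 y→R2 — no edge inside a register ⇒ χ ≤ 5
  χ = 5

Answer: 5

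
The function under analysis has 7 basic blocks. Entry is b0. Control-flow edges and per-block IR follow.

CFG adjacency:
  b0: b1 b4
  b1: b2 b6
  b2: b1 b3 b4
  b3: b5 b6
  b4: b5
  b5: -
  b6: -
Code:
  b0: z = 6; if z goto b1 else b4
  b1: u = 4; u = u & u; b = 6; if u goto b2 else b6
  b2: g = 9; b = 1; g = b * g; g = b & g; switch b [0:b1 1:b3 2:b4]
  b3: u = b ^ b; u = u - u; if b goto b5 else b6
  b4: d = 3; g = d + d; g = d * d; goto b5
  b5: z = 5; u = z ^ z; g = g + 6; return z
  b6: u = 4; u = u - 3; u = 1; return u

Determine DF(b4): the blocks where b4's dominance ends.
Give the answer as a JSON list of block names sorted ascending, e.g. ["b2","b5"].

idom tree: b1←b0 b2←b1 b3←b2 b4←b0 b5←b0 b6←b1
Dom at joins:
  b1: preds {b0,b2}: {b0} ∩ {b0,b1,b2} = {b0}; idom=b0
  b4: preds {b0,b2}: {b0} ∩ {b0,b1,b2} = {b0}; idom=b0
  b5: preds {b3,b4}: {b0,b1,b2,b3} ∩ {b0,b4} = {b0}; idom=b0
  b6: preds {b1,b3}: {b0,b1} ∩ {b0,b1,b2,b3} = {b0,b1}; idom=b1

DF derivation:
  b1←b0: walk · to b0
  b1←b2: walk b2→b1 to b0
  b4←b0: walk · to b0
  b4←b2: walk b2→b1 to b0
  b5←b3: walk b3→b2→b1 to b0
  b5←b4: walk b4 to b0
  b6←b1: walk · to b1
  b6←b3: walk b3→b2 to b1
  b0: DF=∅
  b1: DF={b1,b4,b5}
  b2: DF={b1,b4,b5,b6}
  b3: DF={b5,b6}
  b4: DF={b5}
  b5: DF=∅
  b6: DF=∅

DF(b4) = ["b5"]

Answer: ["b5"]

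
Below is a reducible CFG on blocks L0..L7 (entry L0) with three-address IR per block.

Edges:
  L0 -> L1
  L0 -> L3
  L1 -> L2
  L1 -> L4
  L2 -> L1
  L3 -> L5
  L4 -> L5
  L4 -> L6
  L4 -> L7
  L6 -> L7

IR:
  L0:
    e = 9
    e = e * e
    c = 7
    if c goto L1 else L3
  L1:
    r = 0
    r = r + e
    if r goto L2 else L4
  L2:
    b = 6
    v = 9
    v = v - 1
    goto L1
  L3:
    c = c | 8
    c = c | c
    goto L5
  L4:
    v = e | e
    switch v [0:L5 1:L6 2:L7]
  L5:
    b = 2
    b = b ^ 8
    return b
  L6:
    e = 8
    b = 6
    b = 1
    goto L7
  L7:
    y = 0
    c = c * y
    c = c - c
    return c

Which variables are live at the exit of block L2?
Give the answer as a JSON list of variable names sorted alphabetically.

Answer: ["c", "e"]

Derivation:
Block summaries:
  L0: def={c,e} ue=∅
  L1: def={r} ue={e}
  L2: def={b,v} ue=∅
  L3: def={c} ue={c}
  L4: def={v} ue={e}
  L5: def={b} ue=∅
  L6: def={b,e} ue=∅
  L7: def={c,y} ue={c}

Liveness:
  L0: in=∅ out={c,e}
  L1: in={c,e} out={c,e}
  L2: in={c,e} out={c,e}
  L3: in={c} out=∅
  L4: in={c,e} out={c}
  L5: in=∅ out=∅
  L6: in={c} out={c}
  L7: in={c} out=∅

live-out(L2) = ["c", "e"]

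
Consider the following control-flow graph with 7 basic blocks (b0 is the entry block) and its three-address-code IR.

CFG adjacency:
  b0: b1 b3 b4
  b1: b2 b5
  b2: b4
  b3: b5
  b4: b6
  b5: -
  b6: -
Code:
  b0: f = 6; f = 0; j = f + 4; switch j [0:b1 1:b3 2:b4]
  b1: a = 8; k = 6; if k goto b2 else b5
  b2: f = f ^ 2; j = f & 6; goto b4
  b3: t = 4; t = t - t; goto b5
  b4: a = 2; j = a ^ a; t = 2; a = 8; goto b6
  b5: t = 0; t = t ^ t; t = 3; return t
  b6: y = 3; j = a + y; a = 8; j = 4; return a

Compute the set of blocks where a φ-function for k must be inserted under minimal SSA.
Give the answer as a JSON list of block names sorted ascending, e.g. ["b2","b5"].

Answer: ["b4", "b5"]

Derivation:
idom tree: b1←b0 b2←b1 b3←b0 b4←b0 b5←b0 b6←b4
Dom at joins:
  b4: preds {b0,b2}: {b0} ∩ {b0,b1,b2} = {b0}; idom=b0
  b5: preds {b1,b3}: {b0,b1} ∩ {b0,b3} = {b0}; idom=b0

DF walk-up:
  join b4 pred b0: · stop@b0
  join b4 pred b2: b2→b1 stop@b0
  join b5 pred b1: b1 stop@b0
  join b5 pred b3: b3 stop@b0
  b0 → ∅
  b1 → {b4,b5}
  b2 → {b4}
  b3 → {b5}
  b4 → ∅
  b5 → ∅
  b6 → ∅

φ for k: defs {b1}
  DF⁺ = {b4,b5}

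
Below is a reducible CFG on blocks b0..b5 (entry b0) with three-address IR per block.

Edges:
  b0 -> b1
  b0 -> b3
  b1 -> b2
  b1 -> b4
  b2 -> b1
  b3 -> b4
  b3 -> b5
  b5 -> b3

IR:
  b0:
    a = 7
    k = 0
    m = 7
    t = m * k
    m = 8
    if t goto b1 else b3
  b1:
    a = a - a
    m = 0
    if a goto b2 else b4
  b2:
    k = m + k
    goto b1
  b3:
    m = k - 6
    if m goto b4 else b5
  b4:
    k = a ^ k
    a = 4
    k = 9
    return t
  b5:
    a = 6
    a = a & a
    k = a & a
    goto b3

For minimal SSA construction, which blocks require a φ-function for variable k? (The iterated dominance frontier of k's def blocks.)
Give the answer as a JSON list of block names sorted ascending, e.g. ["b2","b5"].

idom tree: b1←b0 b2←b1 b3←b0 b4←b0 b5←b3
Join-block Dom:
  b1: preds {b0,b2}: {b0} ∩ {b0,b1,b2} = {b0}; idom=b0
  b3: preds {b0,b5}: {b0} ∩ {b0,b3,b5} = {b0}; idom=b0
  b4: preds {b1,b3}: {b0,b1} ∩ {b0,b3} = {b0}; idom=b0

DF derivation:
  join b1 pred b0: · stop@b0
  join b1 pred b2: b2→b1 stop@b0
  join b3 pred b0: · stop@b0
  join b3 pred b5: b5→b3 stop@b0
  join b4 pred b1: b1 stop@b0
  join b4 pred b3: b3 stop@b0
  DF(b0)=∅
  DF(b1)={b1,b4}
  DF(b2)={b1}
  DF(b3)={b3,b4}
  DF(b4)=∅
  DF(b5)={b3}

φ for k: defs {b0,b2,b4,b5}
  DF⁺ = {b1,b3,b4}

Answer: ["b1", "b3", "b4"]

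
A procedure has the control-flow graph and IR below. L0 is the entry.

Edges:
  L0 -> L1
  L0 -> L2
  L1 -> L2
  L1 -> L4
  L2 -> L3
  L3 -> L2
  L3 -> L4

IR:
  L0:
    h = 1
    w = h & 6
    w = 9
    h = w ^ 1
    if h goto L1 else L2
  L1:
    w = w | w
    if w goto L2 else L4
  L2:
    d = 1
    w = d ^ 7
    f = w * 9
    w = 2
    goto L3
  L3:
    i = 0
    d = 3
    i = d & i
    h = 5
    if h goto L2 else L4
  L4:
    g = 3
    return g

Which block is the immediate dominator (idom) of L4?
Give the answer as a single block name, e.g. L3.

Answer: L0

Derivation:
idom tree: L1←L0 L2←L0 L3←L2 L4←L0
Dom∩ at merges:
  L2: preds {L0,L1,L3}: {L0} ∩ {L0,L1} ∩ {L0,L2,L3} = {L0}; idom=L0
  L4: preds {L1,L3}: {L0,L1} ∩ {L0,L2,L3} = {L0}; idom=L0

idom(L4) = L0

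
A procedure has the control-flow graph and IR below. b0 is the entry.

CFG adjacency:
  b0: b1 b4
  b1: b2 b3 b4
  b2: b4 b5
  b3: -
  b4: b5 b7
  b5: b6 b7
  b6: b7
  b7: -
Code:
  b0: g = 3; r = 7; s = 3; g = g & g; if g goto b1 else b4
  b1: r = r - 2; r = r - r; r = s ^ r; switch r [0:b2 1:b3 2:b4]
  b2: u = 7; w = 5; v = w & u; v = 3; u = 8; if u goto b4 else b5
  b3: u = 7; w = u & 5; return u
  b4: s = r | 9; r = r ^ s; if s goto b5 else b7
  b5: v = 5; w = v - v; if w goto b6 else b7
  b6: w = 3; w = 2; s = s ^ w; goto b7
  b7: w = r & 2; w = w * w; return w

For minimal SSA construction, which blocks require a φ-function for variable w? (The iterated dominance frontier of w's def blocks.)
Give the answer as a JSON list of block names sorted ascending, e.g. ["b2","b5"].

Answer: ["b4", "b5", "b7"]

Analysis:
idom tree: b1←b0 b2←b1 b3←b1 b4←b0 b5←b0 b6←b5 b7←b0
Dom∩ at merges:
  b4: preds {b0,b1,b2}: {b0} ∩ {b0,b1} ∩ {b0,b1,b2} = {b0}; idom=b0
  b5: preds {b2,b4}: {b0,b1,b2} ∩ {b0,b4} = {b0}; idom=b0
  b7: preds {b4,b5,b6}: {b0,b4} ∩ {b0,b5} ∩ {b0,b5,b6} = {b0}; idom=b0

Frontier:
  join b4 pred b0: · stop@b0
  join b4 pred b1: b1 stop@b0
  join b4 pred b2: b2→b1 stop@b0
  join b5 pred b2: b2→b1 stop@b0
  join b5 pred b4: b4 stop@b0
  join b7 pred b4: b4 stop@b0
  join b7 pred b5: b5 stop@b0
  join b7 pred b6: b6→b5 stop@b0
  DF(b0)=∅
  DF(b1)={b4,b5}
  DF(b2)={b4,b5}
  DF(b3)=∅
  DF(b4)={b5,b7}
  DF(b5)={b7}
  DF(b6)={b7}
  DF(b7)=∅

φ for w: defs {b2,b3,b5,b6,b7}
  DF⁺ = {b4,b5,b7}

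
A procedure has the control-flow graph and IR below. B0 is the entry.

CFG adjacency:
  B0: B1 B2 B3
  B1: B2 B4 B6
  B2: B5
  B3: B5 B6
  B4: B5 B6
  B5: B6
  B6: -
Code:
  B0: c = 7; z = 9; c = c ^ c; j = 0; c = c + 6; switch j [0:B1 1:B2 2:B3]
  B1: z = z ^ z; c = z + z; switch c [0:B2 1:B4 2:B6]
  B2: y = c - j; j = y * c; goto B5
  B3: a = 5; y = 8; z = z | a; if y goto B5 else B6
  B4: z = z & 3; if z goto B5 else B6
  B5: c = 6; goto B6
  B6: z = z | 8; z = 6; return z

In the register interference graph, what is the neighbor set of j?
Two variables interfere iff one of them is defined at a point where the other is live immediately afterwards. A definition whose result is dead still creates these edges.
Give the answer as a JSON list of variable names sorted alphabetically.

Answer: ["c", "z"]

Analysis:
def/use:
  B0 def {c,j,z} use ∅
  B1 def {c,z} use {z}
  B2 def {j,y} use {c,j}
  B3 def {a,y,z} use {z}
  B4 def {z} use {z}
  B5 def {c} use ∅
  B6 def {z} use {z}

Live sets:
  live B0: ∅→{c,j,z}
  live B1: {j,z}→{c,j,z}
  live B2: {c,j,z}→{z}
  live B3: {z}→{z}
  live B4: {z}→{z}
  live B5: {z}→{z}
  live B6: {z}→∅

Interference:
  a↔{y,z}
  c↔{j,y,z}
  j↔{c,z}
  y↔{a,c,z}
  z↔{a,c,j,y}

N(j) = ["c", "z"]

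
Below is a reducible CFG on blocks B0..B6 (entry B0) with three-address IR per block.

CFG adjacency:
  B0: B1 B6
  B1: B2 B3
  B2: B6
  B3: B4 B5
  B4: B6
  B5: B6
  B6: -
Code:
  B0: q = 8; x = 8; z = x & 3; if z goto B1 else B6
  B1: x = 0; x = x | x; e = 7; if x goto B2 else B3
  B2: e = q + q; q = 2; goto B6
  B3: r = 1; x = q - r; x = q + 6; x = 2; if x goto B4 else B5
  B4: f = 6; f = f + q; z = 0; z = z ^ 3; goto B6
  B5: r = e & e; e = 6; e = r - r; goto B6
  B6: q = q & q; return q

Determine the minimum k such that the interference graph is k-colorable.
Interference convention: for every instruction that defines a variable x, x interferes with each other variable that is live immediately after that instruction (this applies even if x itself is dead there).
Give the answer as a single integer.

Per-block:
  B0: def={q,x,z} ue=∅
  B1: def={e,x} ue=∅
  B2: def={e,q} ue={q}
  B3: def={r,x} ue={q}
  B4: def={f,z} ue={q}
  B5: def={e,r} ue={e}
  B6: def={q} ue={q}

Backward fixpoint:
  B0 li=∅ lo={q}
  B1 li={q} lo={e,q}
  B2 li={q} lo={q}
  B3 li={e,q} lo={e,q}
  B4 li={q} lo={q}
  B5 li={e,q} lo={q}
  B6 li={q} lo=∅

Interfere edges:
  e↔{q,r,x}
  f↔{q}
  q↔{e,f,r,x,z}
  r↔{e,q}
  x↔{e,q}
  z↔{q}

Registers:
  lower bound: {e,q,r} mutually conflict ⇒ χ ≥ 3
  assign e→R1 f→R1 q→R0 r→R2 x→R2 z→R1 — no edge inside a register ⇒ χ ≤ 3
  χ = 3

Answer: 3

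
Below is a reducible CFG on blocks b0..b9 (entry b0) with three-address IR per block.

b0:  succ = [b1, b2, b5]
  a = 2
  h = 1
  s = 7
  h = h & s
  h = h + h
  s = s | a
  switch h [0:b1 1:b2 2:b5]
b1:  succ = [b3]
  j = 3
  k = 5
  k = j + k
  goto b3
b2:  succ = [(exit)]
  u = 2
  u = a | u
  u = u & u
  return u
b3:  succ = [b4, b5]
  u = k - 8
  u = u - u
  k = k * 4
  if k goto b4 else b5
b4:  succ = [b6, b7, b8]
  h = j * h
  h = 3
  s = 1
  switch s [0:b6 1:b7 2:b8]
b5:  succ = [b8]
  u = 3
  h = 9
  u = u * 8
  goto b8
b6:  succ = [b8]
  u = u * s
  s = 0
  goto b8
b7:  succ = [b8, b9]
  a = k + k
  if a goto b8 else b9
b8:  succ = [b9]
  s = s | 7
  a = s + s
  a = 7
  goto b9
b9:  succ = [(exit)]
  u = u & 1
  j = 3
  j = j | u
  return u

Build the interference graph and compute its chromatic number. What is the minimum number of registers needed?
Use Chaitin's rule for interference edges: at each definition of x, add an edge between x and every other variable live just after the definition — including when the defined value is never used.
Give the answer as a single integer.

Answer: 5

Working:
Block summaries:
  b0: def={a,h,s} ue=∅
  b1: def={j,k} ue=∅
  b2: def={u} ue={a}
  b3: def={k,u} ue={k}
  b4: def={h,s} ue={h,j}
  b5: def={h,u} ue=∅
  b6: def={s,u} ue={s,u}
  b7: def={a} ue={k}
  b8: def={a,s} ue={s}
  b9: def={j,u} ue={u}

Liveness:
  b0: in=∅ out={a,h,s}
  b1: in={h,s} out={h,j,k,s}
  b2: in={a} out=∅
  b3: in={h,j,k,s} out={h,j,k,s,u}
  b4: in={h,j,k,u} out={k,s,u}
  b5: in={s} out={s,u}
  b6: in={s,u} out={s,u}
  b7: in={k,s,u} out={s,u}
  b8: in={s,u} out={u}
  b9: in={u} out=∅

Interference:
  a: {h,s,u}
  h: {a,j,k,s,u}
  j: {h,k,s,u}
  k: {h,j,s,u}
  s: {a,h,j,k,u}
  u: {a,h,j,k,s}

Registers:
  lower bound: {h,j,k,s,u} mutually conflict ⇒ χ ≥ 5
  5-colouring: c0={h}  c1={s}  c2={u}  c3={a,j}  c4={k}
  χ = 5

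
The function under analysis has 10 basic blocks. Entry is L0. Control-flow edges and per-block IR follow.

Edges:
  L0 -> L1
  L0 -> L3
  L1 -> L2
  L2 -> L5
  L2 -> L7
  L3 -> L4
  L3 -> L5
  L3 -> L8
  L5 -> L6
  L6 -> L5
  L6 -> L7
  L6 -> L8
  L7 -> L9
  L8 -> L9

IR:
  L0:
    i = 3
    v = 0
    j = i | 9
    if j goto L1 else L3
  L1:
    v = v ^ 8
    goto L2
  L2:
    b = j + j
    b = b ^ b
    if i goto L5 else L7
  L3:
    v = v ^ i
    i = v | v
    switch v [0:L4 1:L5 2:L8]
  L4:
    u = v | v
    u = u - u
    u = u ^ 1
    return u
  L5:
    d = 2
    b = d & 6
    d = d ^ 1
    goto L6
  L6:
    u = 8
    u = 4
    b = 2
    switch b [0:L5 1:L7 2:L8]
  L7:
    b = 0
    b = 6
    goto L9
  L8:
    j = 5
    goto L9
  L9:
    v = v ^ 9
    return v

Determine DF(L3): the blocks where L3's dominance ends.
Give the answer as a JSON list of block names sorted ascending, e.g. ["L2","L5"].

idom tree: L1←L0 L2←L1 L3←L0 L4←L3 L5←L0 L6←L5 L7←L0 L8←L0 L9←L0
Dom∩ at merges:
  L5: preds {L2,L3,L6}: {L0,L1,L2} ∩ {L0,L3} ∩ {L0,L5,L6} = {L0}; idom=L0
  L7: preds {L2,L6}: {L0,L1,L2} ∩ {L0,L5,L6} = {L0}; idom=L0
  L8: preds {L3,L6}: {L0,L3} ∩ {L0,L5,L6} = {L0}; idom=L0
  L9: preds {L7,L8}: {L0,L7} ∩ {L0,L8} = {L0}; idom=L0

DF derivation:
  join L5 pred L2: L2→L1 stop@L0
  join L5 pred L3: L3 stop@L0
  join L5 pred L6: L6→L5 stop@L0
  join L7 pred L2: L2→L1 stop@L0
  join L7 pred L6: L6→L5 stop@L0
  join L8 pred L3: L3 stop@L0
  join L8 pred L6: L6→L5 stop@L0
  join L9 pred L7: L7 stop@L0
  join L9 pred L8: L8 stop@L0
  L0 → ∅
  L1 → {L5,L7}
  L2 → {L5,L7}
  L3 → {L5,L8}
  L4 → ∅
  L5 → {L5,L7,L8}
  L6 → {L5,L7,L8}
  L7 → {L9}
  L8 → {L9}
  L9 → ∅

DF(L3) = ["L5", "L8"]

Answer: ["L5", "L8"]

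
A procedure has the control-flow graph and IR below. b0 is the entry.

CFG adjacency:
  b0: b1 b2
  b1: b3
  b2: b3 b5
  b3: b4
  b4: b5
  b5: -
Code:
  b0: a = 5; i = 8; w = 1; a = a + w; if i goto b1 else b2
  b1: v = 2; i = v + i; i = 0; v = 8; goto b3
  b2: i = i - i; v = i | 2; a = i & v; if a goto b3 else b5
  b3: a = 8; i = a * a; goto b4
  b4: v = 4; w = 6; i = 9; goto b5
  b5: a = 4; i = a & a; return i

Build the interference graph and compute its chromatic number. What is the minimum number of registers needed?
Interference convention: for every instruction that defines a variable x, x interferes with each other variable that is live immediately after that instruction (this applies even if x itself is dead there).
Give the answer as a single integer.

Block summaries:
  b0 def {a,i,w} use ∅
  b1 def {i,v} use {i}
  b2 def {a,i,v} use {i}
  b3 def {a,i} use ∅
  b4 def {i,v,w} use ∅
  b5 def {a,i} use ∅

Backward fixpoint:
  b0 li=∅ lo={i}
  b1 li={i} lo=∅
  b2 li={i} lo=∅
  b3 li=∅ lo=∅
  b4 li=∅ lo=∅
  b5 li=∅ lo=∅

Interference:
  a: {i,w}
  i: {a,v,w}
  v: {i}
  w: {a,i}

Registers:
  {a,i,w} pairwise interfere (3-clique) ⇒ χ ≥ 3
  assign a→R1 i→R0 v→R1 w→R2 — no edge inside a register ⇒ χ ≤ 3
  χ = 3

Answer: 3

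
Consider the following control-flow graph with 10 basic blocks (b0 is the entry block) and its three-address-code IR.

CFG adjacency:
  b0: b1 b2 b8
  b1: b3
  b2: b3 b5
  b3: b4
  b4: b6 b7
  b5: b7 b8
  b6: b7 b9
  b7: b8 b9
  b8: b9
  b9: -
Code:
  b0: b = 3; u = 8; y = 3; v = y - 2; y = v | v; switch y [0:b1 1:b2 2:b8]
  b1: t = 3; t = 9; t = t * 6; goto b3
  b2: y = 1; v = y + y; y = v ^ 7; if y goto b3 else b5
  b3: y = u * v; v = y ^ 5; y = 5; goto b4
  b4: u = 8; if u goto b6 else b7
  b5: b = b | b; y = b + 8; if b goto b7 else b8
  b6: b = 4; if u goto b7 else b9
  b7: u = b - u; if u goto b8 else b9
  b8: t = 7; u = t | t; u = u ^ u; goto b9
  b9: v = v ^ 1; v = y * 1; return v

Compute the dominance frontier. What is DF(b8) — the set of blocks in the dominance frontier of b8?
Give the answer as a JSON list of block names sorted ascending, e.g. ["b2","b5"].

Answer: ["b9"]

Working:
idom tree: b1←b0 b2←b0 b3←b0 b4←b3 b5←b2 b6←b4 b7←b0 b8←b0 b9←b0
Dom at joins:
  b3: preds {b1,b2}: {b0,b1} ∩ {b0,b2} = {b0}; idom=b0
  b7: preds {b4,b5,b6}: {b0,b3,b4} ∩ {b0,b2,b5} ∩ {b0,b3,b4,b6} = {b0}; idom=b0
  b8: preds {b0,b5,b7}: {b0} ∩ {b0,b2,b5} ∩ {b0,b7} = {b0}; idom=b0
  b9: preds {b6,b7,b8}: {b0,b3,b4,b6} ∩ {b0,b7} ∩ {b0,b8} = {b0}; idom=b0

Frontier:
  b3←b1: walk b1 to b0
  b3←b2: walk b2 to b0
  b7←b4: walk b4→b3 to b0
  b7←b5: walk b5→b2 to b0
  b7←b6: walk b6→b4→b3 to b0
  b8←b0: walk · to b0
  b8←b5: walk b5→b2 to b0
  b8←b7: walk b7 to b0
  b9←b6: walk b6→b4→b3 to b0
  b9←b7: walk b7 to b0
  b9←b8: walk b8 to b0
  DF(b0)=∅
  DF(b1)={b3}
  DF(b2)={b3,b7,b8}
  DF(b3)={b7,b9}
  DF(b4)={b7,b9}
  DF(b5)={b7,b8}
  DF(b6)={b7,b9}
  DF(b7)={b8,b9}
  DF(b8)={b9}
  DF(b9)=∅

DF(b8) = ["b9"]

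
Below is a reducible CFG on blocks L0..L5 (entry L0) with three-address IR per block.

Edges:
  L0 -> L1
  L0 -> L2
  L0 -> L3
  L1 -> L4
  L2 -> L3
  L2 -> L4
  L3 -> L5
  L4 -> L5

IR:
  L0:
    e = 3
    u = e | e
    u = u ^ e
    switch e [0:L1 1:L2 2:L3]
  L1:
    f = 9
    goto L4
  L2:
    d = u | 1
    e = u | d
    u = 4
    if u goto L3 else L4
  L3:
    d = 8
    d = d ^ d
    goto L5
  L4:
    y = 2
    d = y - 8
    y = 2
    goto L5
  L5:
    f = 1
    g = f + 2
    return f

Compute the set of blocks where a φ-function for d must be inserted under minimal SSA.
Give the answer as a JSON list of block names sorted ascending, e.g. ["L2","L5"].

Answer: ["L3", "L4", "L5"]

Analysis:
idom tree: L1←L0 L2←L0 L3←L0 L4←L0 L5←L0
Dom at joins:
  L3: preds {L0,L2}: {L0} ∩ {L0,L2} = {L0}; idom=L0
  L4: preds {L1,L2}: {L0,L1} ∩ {L0,L2} = {L0}; idom=L0
  L5: preds {L3,L4}: {L0,L3} ∩ {L0,L4} = {L0}; idom=L0

Frontier:
  join L3 pred L0: · stop@L0
  join L3 pred L2: L2 stop@L0
  join L4 pred L1: L1 stop@L0
  join L4 pred L2: L2 stop@L0
  join L5 pred L3: L3 stop@L0
  join L5 pred L4: L4 stop@L0
  L0: DF=∅
  L1: DF={L4}
  L2: DF={L3,L4}
  L3: DF={L5}
  L4: DF={L5}
  L5: DF=∅

φ for d: defs {L2,L3,L4}
  DF⁺ = {L3,L4,L5}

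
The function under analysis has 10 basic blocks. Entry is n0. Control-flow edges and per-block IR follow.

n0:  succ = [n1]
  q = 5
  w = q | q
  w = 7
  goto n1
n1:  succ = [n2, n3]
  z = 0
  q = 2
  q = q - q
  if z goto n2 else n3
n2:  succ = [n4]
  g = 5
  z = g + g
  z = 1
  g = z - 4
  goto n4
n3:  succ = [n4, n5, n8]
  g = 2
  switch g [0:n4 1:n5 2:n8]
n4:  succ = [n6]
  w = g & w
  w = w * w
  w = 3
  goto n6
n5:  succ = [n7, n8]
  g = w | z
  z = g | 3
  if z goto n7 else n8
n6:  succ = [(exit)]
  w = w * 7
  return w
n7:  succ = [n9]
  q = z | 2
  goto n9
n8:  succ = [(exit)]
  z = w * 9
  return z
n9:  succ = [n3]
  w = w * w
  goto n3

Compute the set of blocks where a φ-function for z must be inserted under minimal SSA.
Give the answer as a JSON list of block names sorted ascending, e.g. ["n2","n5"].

idom tree: n1←n0 n2←n1 n3←n1 n4←n1 n5←n3 n6←n4 n7←n5 n8←n3 n9←n7
Dom at joins:
  n3: preds {n1,n9}: {n0,n1} ∩ {n0,n1,n3,n5,n7,n9} = {n0,n1}; idom=n1
  n4: preds {n2,n3}: {n0,n1,n2} ∩ {n0,n1,n3} = {n0,n1}; idom=n1
  n8: preds {n3,n5}: {n0,n1,n3} ∩ {n0,n1,n3,n5} = {n0,n1,n3}; idom=n3

DF walk-up:
  n3←n1: walk · to n1
  n3←n9: walk n9→n7→n5→n3 to n1
  n4←n2: walk n2 to n1
  n4←n3: walk n3 to n1
  n8←n3: walk · to n3
  n8←n5: walk n5 to n3
  DF(n0)=∅
  DF(n1)=∅
  DF(n2)={n4}
  DF(n3)={n3,n4}
  DF(n4)=∅
  DF(n5)={n3,n8}
  DF(n6)=∅
  DF(n7)={n3}
  DF(n8)=∅
  DF(n9)={n3}

φ for z: defs {n1,n2,n5,n8}
  DF⁺ = {n3,n4,n8}

Answer: ["n3", "n4", "n8"]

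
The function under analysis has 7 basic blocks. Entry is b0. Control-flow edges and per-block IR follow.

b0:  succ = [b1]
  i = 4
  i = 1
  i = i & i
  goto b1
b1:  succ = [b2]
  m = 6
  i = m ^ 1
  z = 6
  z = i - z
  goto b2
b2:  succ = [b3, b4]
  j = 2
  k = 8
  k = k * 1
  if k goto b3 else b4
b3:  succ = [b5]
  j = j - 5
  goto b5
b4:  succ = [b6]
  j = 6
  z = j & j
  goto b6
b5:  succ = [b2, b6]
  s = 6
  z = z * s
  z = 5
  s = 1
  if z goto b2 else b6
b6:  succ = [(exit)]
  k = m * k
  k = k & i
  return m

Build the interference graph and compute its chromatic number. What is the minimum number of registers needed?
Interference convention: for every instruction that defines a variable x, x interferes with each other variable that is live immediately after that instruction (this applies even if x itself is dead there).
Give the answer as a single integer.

Answer: 5

Working:
Block summaries:
  b0: {i} / ∅
  b1: {i,m,z} / ∅
  b2: {j,k} / ∅
  b3: {j} / {j}
  b4: {j,z} / ∅
  b5: {s,z} / {z}
  b6: {k} / {i,k,m}

Backward fixpoint:
  b0: in=∅ out=∅
  b1: in=∅ out={i,m,z}
  b2: in={i,m,z} out={i,j,k,m,z}
  b3: in={i,j,k,m,z} out={i,k,m,z}
  b4: in={i,k,m} out={i,k,m}
  b5: in={i,k,m,z} out={i,k,m,z}
  b6: in={i,k,m} out=∅

Interfere edges:
  i↔{j,k,m,s,z}
  j↔{i,k,m,z}
  k↔{i,j,m,s,z}
  m↔{i,j,k,s,z}
  s↔{i,k,m,z}
  z↔{i,j,k,m,s}

Colouring:
  {i,j,k,m,z} pairwise interfere (5-clique) ⇒ χ ≥ 5
  5-colouring: R0={i}  R1={k}  R2={m}  R3={z}  R4={j,s}
  χ = 5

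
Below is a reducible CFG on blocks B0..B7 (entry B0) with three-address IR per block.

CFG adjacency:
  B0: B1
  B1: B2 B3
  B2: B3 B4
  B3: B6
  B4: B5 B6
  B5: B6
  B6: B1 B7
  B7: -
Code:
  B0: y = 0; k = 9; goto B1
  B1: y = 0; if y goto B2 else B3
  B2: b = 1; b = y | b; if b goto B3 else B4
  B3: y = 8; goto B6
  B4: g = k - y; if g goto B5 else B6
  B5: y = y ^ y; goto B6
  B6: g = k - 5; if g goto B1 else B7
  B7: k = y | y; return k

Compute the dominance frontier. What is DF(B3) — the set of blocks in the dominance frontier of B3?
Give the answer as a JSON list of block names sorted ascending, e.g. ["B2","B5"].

idom tree: B1←B0 B2←B1 B3←B1 B4←B2 B5←B4 B6←B1 B7←B6
Dom at joins:
  B1: preds {B0,B6}: {B0} ∩ {B0,B1,B6} = {B0}; idom=B0
  B3: preds {B1,B2}: {B0,B1} ∩ {B0,B1,B2} = {B0,B1}; idom=B1
  B6: preds {B3,B4,B5}: {B0,B1,B3} ∩ {B0,B1,B2,B4} ∩ {B0,B1,B2,B4,B5} = {B0,B1}; idom=B1

DF derivation:
  B1←B0: walk · to B0
  B1←B6: walk B6→B1 to B0
  B3←B1: walk · to B1
  B3←B2: walk B2 to B1
  B6←B3: walk B3 to B1
  B6←B4: walk B4→B2 to B1
  B6←B5: walk B5→B4→B2 to B1
  B0 → ∅
  B1 → {B1}
  B2 → {B3,B6}
  B3 → {B6}
  B4 → {B6}
  B5 → {B6}
  B6 → {B1}
  B7 → ∅

DF(B3) = ["B6"]

Answer: ["B6"]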